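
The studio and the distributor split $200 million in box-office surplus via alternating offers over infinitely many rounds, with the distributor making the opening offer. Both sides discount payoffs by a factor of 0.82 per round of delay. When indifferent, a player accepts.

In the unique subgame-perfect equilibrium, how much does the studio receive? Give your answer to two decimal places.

90.11

In a stationary SPE each proposer offers the other exactly their discounted continuation value.
If the distributor keeps x when proposing and the studio keeps y when proposing, then x = 200 − 0.82y and y = 200 − 0.82x.
Solving: x = 200(1 − 0.82) / (1 − 0.82·0.82) = 36 / 0.3276 ≈ 109.8901.
The studio gets 200 − 109.8901 ≈ 90.1099.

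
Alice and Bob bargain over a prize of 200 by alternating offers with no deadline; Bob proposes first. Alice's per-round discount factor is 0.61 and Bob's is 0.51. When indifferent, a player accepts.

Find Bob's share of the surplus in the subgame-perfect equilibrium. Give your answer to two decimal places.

113.22

Let x be Bob's share when Bob proposes and y be Alice's share when Alice proposes.
Alice accepts iff offered ≥ 0.61·y, so x = 200 − 0.61y. Symmetrically y = 200 − 0.51x.
Substituting: x = 200 − 0.61(200 − 0.51x), giving x(1 − 0.51·0.61) = 200(1 − 0.61).
So x = 200 × 0.39 / 0.6889 ≈ 113.2240, and Alice receives 200 − x ≈ 86.7760.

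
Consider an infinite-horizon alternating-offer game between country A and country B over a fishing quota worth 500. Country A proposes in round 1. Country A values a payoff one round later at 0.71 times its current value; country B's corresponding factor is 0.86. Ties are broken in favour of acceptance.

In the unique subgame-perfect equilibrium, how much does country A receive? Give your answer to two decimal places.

In a stationary SPE each proposer offers the other exactly their discounted continuation value.
If country A keeps x when proposing and country B keeps y when proposing, then x = 500 − 0.86y and y = 500 − 0.71x.
Solving: x = 500(1 − 0.86) / (1 − 0.71·0.86) = 70 / 0.3894 ≈ 179.7637.
Country B gets 500 − 179.7637 ≈ 320.2363.

179.76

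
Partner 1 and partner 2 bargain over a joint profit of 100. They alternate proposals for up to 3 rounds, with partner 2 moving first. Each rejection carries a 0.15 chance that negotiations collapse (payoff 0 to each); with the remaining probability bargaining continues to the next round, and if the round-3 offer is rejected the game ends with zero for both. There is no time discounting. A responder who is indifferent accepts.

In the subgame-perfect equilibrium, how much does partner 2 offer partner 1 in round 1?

12.75

Round 3 (partner 2 proposes): partner 1 will accept anything ≥ 0, so partner 2 offers 0 and keeps 100.
Round 2 (partner 1 proposes): rejecting gives partner 2 an expected 0.85 × 100 = 85, so partner 1 offers 85, keeping 15.
Round 1 (partner 2 proposes): rejecting gives partner 1 an expected 0.85 × 15 = 12.75, so partner 2 offers 12.75, keeping 87.25.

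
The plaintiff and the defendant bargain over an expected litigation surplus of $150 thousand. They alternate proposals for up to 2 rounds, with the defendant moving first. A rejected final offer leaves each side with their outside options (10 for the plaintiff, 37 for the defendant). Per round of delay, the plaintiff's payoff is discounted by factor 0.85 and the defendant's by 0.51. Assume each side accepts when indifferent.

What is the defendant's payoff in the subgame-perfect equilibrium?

53.95

By backward induction:
Round 2 (the plaintiff proposes): the defendant gets 37 if talks fail, so the plaintiff offers 37 and keeps 113.
Round 1 (the defendant proposes): the plaintiff can get 113 next round, worth 0.85 × 113 = 96.05 now, so the defendant offers 96.05, keeping 53.95.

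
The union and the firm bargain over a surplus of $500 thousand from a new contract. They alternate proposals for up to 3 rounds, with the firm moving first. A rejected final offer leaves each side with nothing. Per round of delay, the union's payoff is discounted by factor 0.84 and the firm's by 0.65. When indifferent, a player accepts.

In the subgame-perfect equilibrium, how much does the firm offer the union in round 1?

Round 3 (the firm proposes): rejection yields 0 for the union; the firm offers 0 and keeps 500.
Round 2 (the union proposes): the firm can get 500 next round, worth 0.65 × 500 = 325 now. The union offers 325 and keeps 500 − 325 = 175.
Round 1 (the firm proposes): the union can get 175 next round, worth 0.84 × 175 = 147 now; the firm offers that and keeps 353.

147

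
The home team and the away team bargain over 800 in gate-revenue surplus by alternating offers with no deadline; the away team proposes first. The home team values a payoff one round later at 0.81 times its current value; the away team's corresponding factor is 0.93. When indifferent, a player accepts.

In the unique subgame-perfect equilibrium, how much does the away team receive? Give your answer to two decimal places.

When the away team proposes, the home team accepts any offer worth at least 0.81 times what the home team would get by proposing next round; and vice versa.
This gives x = 800 − 0.81y and y = 800 − 0.93x, where x and y are each side's share when it proposes.
Hence (1 − 0.81·0.93)x = 800(1 − 0.81), i.e. 0.2467·x = 152.
x ≈ 616.1330; the home team's share is 800 − x ≈ 183.8670.

616.13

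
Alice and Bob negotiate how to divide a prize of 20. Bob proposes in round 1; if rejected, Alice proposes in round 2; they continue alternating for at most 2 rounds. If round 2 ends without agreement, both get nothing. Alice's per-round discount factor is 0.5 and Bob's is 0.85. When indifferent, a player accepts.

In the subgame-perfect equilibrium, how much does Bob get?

10

By backward induction:
Round 2 (Alice proposes): Bob will accept anything ≥ 0, so Alice offers 0 and keeps 20.
Round 1 (Bob proposes): Alice can get 20 next round, worth 0.5 × 20 = 10 now, so Bob offers 10, keeping 10.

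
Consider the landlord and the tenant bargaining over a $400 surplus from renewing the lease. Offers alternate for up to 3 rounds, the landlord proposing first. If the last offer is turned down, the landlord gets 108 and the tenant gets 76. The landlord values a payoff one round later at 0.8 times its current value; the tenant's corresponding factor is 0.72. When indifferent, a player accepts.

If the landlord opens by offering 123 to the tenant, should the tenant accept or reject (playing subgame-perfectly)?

Round 3 (the landlord proposes): the tenant gets 76 if talks fail, so the landlord offers 76 and keeps 324.
Round 2 (the tenant proposes): the landlord can get 324 next round, worth 0.8 × 324 = 259.2 now, so the tenant offers 259.2, keeping 140.8.
So by rejecting in round 1, the tenant gets 140.8 next round, worth 0.72 × 140.8 = 101.376 now.
Offer 123 ≥ 101.376, so the tenant accepts.

Accept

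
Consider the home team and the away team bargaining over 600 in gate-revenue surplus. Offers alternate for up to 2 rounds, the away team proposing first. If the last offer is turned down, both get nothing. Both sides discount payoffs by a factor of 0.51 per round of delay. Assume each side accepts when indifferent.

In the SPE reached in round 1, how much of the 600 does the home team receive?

Round 2 (the home team proposes): the away team will accept anything ≥ 0, so the home team offers 0 and keeps 600.
Round 1 (the away team proposes): the home team can get 600 next round, worth 0.51 × 600 = 306 now, so the away team offers 306, keeping 294.

306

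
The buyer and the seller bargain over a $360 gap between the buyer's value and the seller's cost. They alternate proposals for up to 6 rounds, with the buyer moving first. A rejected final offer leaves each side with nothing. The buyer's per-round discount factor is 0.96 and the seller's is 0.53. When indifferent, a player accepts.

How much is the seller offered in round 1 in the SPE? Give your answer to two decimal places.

60.91

Work backward from the last round.
Round 6 (the seller proposes): the buyer will accept anything ≥ 0, so the seller offers 0 and keeps 360.
Round 5 (the buyer proposes): the seller can get 360 next round, worth 0.53 × 360 = 190.8 now, so the buyer offers 190.8, keeping 169.2.
Round 4 (the seller proposes): the buyer can get 169.2 next round, worth 0.96 × 169.2 = 162.432 now. The seller offers 162.432 and keeps 360 − 162.432 = 197.568.
Round 3 (the buyer proposes): the seller can get 197.568 next round, worth 0.53 × 197.568 = 104.71104 now; the buyer offers that and keeps 255.28896.
Round 2 (the seller proposes): the buyer can get 255.28896 next round, worth 0.96 × 255.28896 = 245.0774016 now; the seller offers that and keeps 114.9225984.
Round 1 (the buyer proposes): the seller can get 114.9225984 next round, worth 0.53 × 114.9225984 = 60.908977152 now; the buyer offers that and keeps 299.091022848.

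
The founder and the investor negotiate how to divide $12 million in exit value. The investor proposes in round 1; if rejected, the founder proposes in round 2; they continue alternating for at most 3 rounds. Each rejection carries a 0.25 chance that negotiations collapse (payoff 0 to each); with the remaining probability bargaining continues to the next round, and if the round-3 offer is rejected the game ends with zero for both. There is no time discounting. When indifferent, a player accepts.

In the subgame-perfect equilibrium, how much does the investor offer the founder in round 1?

2.25

Round 3 (the investor proposes): rejection yields 0 for the founder; the investor offers 0 and keeps 12.
Round 2 (the founder proposes): rejecting gives the investor an expected 0.75 × 12 = 9; the founder offers that and keeps 3.
Round 1 (the investor proposes): rejecting gives the founder an expected 0.75 × 3 = 2.25, so the investor offers 2.25, keeping 9.75.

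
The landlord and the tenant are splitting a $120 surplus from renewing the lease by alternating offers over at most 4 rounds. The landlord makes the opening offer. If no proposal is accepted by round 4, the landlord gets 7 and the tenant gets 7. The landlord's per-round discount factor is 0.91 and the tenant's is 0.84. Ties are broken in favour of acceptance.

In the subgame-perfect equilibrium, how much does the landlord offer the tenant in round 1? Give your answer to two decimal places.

Work backward from the last round.
Round 4 (the tenant proposes): the landlord gets 7 if talks fail, so the tenant offers 7 and keeps 113.
Round 3 (the landlord proposes): the tenant can get 113 next round, worth 0.84 × 113 = 94.92 now; the landlord offers that and keeps 25.08.
Round 2 (the tenant proposes): the landlord can get 25.08 next round, worth 0.91 × 25.08 = 22.8228 now, so the tenant offers 22.8228, keeping 97.1772.
Round 1 (the landlord proposes): the tenant can get 97.1772 next round, worth 0.84 × 97.1772 = 81.628848 now, so the landlord offers 81.628848, keeping 38.371152.

81.63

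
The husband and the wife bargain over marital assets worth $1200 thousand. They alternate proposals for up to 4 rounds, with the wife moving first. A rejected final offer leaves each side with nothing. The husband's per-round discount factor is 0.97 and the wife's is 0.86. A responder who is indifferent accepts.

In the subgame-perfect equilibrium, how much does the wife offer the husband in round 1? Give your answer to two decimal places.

1133.97

Round 4 (the husband proposes): rejection yields 0 for the wife; the husband offers 0 and keeps 1200.
Round 3 (the wife proposes): the husband can get 1200 next round, worth 0.97 × 1200 = 1164 now, so the wife offers 1164, keeping 36.
Round 2 (the husband proposes): the wife can get 36 next round, worth 0.86 × 36 = 30.96 now; the husband offers that and keeps 1169.04.
Round 1 (the wife proposes): the husband can get 1169.04 next round, worth 0.97 × 1169.04 = 1133.9688 now. The wife offers 1133.9688 and keeps 1200 − 1133.9688 = 66.0312.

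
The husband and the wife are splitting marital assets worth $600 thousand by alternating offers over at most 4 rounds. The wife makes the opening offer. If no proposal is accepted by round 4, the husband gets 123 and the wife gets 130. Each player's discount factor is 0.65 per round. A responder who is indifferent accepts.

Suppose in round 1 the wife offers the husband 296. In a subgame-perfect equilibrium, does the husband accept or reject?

Accept

Work out the husband's continuation value if the offer is rejected.
Round 4 (the husband proposes): the wife gets 130 if talks fail, so the husband offers 130 and keeps 470.
Round 3 (the wife proposes): the husband can get 470 next round, worth 0.65 × 470 = 305.5 now; the wife offers that and keeps 294.5.
Round 2 (the husband proposes): the wife can get 294.5 next round, worth 0.65 × 294.5 = 191.425 now. The husband offers 191.425 and keeps 600 − 191.425 = 408.575.
So by rejecting in round 1, the husband gets 408.575 next round, worth 0.65 × 408.575 = 265.57375 now.
Offer 296 ≥ 265.57375, so the husband accepts.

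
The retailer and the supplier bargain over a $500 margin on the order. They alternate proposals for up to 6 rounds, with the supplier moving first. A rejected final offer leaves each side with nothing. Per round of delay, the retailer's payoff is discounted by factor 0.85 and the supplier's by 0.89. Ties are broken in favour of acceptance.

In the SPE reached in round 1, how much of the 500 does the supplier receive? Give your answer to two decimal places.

174.66

Solve by backward induction from round 6.
Round 6 (the retailer proposes): the supplier will accept anything ≥ 0, so the retailer offers 0 and keeps 500.
Round 5 (the supplier proposes): the retailer can get 500 next round, worth 0.85 × 500 = 425 now, so the supplier offers 425, keeping 75.
Round 4 (the retailer proposes): the supplier can get 75 next round, worth 0.89 × 75 = 66.75 now, so the retailer offers 66.75, keeping 433.25.
Round 3 (the supplier proposes): the retailer can get 433.25 next round, worth 0.85 × 433.25 = 368.2625 now, so the supplier offers 368.2625, keeping 131.7375.
Round 2 (the retailer proposes): the supplier can get 131.7375 next round, worth 0.89 × 131.7375 = 117.246375 now. The retailer offers 117.246375 and keeps 500 − 117.246375 = 382.753625.
Round 1 (the supplier proposes): the retailer can get 382.753625 next round, worth 0.85 × 382.753625 = 325.34058125 now; the supplier offers that and keeps 174.65941875.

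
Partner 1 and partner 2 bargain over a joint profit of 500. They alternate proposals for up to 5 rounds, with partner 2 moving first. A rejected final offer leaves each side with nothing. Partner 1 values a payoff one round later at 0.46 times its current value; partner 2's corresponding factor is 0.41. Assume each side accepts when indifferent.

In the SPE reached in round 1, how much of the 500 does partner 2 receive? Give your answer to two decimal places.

Solve by backward induction from round 5.
Round 5 (partner 2 proposes): partner 1 will accept anything ≥ 0, so partner 2 offers 0 and keeps 500.
Round 4 (partner 1 proposes): partner 2 can get 500 next round, worth 0.41 × 500 = 205 now. Partner 1 offers 205 and keeps 500 − 205 = 295.
Round 3 (partner 2 proposes): partner 1 can get 295 next round, worth 0.46 × 295 = 135.7 now; partner 2 offers that and keeps 364.3.
Round 2 (partner 1 proposes): partner 2 can get 364.3 next round, worth 0.41 × 364.3 = 149.363 now; partner 1 offers that and keeps 350.637.
Round 1 (partner 2 proposes): partner 1 can get 350.637 next round, worth 0.46 × 350.637 = 161.29302 now, so partner 2 offers 161.29302, keeping 338.70698.

338.71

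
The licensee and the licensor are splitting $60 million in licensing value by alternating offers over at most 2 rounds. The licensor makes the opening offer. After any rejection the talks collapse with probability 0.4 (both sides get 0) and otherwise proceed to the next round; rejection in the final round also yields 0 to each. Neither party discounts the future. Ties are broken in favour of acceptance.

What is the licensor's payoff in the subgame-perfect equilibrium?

24

By backward induction:
Round 2 (the licensee proposes): rejection yields 0 for the licensor; the licensee offers 0 and keeps 60.
Round 1 (the licensor proposes): rejecting gives the licensee an expected 0.6 × 60 = 36, so the licensor offers 36, keeping 24.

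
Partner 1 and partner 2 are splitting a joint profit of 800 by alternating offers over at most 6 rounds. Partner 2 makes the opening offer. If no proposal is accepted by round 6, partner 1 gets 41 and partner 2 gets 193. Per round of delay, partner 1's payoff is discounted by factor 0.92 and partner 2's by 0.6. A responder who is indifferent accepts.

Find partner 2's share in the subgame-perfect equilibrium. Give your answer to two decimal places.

Round 6 (partner 1 proposes): partner 2 gets 193 if talks fail, so partner 1 offers 193 and keeps 607.
Round 5 (partner 2 proposes): partner 1 can get 607 next round, worth 0.92 × 607 = 558.44 now; partner 2 offers that and keeps 241.56.
Round 4 (partner 1 proposes): partner 2 can get 241.56 next round, worth 0.6 × 241.56 = 144.936 now; partner 1 offers that and keeps 655.064.
Round 3 (partner 2 proposes): partner 1 can get 655.064 next round, worth 0.92 × 655.064 = 602.65888 now, so partner 2 offers 602.65888, keeping 197.34112.
Round 2 (partner 1 proposes): partner 2 can get 197.34112 next round, worth 0.6 × 197.34112 = 118.404672 now. Partner 1 offers 118.404672 and keeps 800 − 118.404672 = 681.595328.
Round 1 (partner 2 proposes): partner 1 can get 681.595328 next round, worth 0.92 × 681.595328 = 627.06770176 now. Partner 2 offers 627.06770176 and keeps 800 − 627.06770176 = 172.93229824.

172.93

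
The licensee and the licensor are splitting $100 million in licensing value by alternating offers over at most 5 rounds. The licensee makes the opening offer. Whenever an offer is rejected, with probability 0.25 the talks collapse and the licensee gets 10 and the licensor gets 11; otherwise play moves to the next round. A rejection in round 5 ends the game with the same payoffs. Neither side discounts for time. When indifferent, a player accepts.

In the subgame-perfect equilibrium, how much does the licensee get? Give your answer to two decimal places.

Round 5 (the licensee proposes): the licensor gets 11 if talks fail, so the licensee offers 11 and keeps 89.
Round 4 (the licensor proposes): rejecting gives the licensee an expected 0.75 × 89 + 0.25 × 10 = 69.25; the licensor offers that and keeps 30.75.
Round 3 (the licensee proposes): rejecting gives the licensor an expected 0.75 × 30.75 + 0.25 × 11 = 25.8125, so the licensee offers 25.8125, keeping 74.1875.
Round 2 (the licensor proposes): rejecting gives the licensee an expected 0.75 × 74.1875 + 0.25 × 10 = 58.140625. The licensor offers 58.140625 and keeps 100 − 58.140625 = 41.859375.
Round 1 (the licensee proposes): rejecting gives the licensor an expected 0.75 × 41.859375 + 0.25 × 11 = 34.14453125. The licensee offers 34.14453125 and keeps 100 − 34.14453125 = 65.85546875.

65.86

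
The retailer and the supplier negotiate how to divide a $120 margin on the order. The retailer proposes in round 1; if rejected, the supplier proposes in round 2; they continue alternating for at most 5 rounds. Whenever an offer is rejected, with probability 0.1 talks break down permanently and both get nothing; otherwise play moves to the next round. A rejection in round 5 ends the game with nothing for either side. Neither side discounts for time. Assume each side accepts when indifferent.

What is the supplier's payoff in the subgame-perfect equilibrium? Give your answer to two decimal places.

19.55

Round 5 (the retailer proposes): the supplier will accept anything ≥ 0, so the retailer offers 0 and keeps 120.
Round 4 (the supplier proposes): rejecting gives the retailer an expected 0.9 × 120 = 108, so the supplier offers 108, keeping 12.
Round 3 (the retailer proposes): rejecting gives the supplier an expected 0.9 × 12 = 10.8, so the retailer offers 10.8, keeping 109.2.
Round 2 (the supplier proposes): rejecting gives the retailer an expected 0.9 × 109.2 = 98.28. The supplier offers 98.28 and keeps 120 − 98.28 = 21.72.
Round 1 (the retailer proposes): rejecting gives the supplier an expected 0.9 × 21.72 = 19.548; the retailer offers that and keeps 100.452.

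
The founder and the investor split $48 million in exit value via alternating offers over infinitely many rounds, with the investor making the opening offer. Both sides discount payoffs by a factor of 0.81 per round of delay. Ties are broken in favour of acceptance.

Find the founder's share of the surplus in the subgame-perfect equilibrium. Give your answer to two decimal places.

21.48

When the investor proposes, the founder accepts any offer worth at least 0.81 times what the founder would get by proposing next round; and vice versa.
This gives x = 48 − 0.81y and y = 48 − 0.81x, where x and y are each side's share when it proposes.
Hence (1 − 0.81·0.81)x = 48(1 − 0.81), i.e. 0.3439·x = 9.12.
x ≈ 26.5193; the founder's share is 48 − x ≈ 21.4807.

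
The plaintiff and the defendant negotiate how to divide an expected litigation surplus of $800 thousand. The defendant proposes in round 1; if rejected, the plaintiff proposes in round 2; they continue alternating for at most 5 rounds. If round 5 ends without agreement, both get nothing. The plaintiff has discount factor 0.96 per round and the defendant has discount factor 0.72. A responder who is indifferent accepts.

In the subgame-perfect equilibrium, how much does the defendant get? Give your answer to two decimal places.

Solve by backward induction from round 5.
Round 5 (the defendant proposes): rejection yields 0 for the plaintiff; the defendant offers 0 and keeps 800.
Round 4 (the plaintiff proposes): the defendant can get 800 next round, worth 0.72 × 800 = 576 now; the plaintiff offers that and keeps 224.
Round 3 (the defendant proposes): the plaintiff can get 224 next round, worth 0.96 × 224 = 215.04 now. The defendant offers 215.04 and keeps 800 − 215.04 = 584.96.
Round 2 (the plaintiff proposes): the defendant can get 584.96 next round, worth 0.72 × 584.96 = 421.1712 now. The plaintiff offers 421.1712 and keeps 800 − 421.1712 = 378.8288.
Round 1 (the defendant proposes): the plaintiff can get 378.8288 next round, worth 0.96 × 378.8288 = 363.675648 now; the defendant offers that and keeps 436.324352.

436.32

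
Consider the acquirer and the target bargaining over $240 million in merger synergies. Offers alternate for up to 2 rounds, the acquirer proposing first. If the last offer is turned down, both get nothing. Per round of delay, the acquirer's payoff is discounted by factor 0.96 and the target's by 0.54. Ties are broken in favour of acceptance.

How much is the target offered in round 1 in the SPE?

129.6

Round 2 (the target proposes): rejection yields 0 for the acquirer; the target offers 0 and keeps 240.
Round 1 (the acquirer proposes): the target can get 240 next round, worth 0.54 × 240 = 129.6 now, so the acquirer offers 129.6, keeping 110.4.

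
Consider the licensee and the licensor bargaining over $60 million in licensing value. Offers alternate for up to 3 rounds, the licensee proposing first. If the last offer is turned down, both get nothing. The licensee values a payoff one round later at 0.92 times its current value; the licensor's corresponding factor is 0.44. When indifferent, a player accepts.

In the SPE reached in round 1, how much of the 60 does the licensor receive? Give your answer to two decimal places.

Round 3 (the licensee proposes): rejection yields 0 for the licensor; the licensee offers 0 and keeps 60.
Round 2 (the licensor proposes): the licensee can get 60 next round, worth 0.92 × 60 = 55.2 now; the licensor offers that and keeps 4.8.
Round 1 (the licensee proposes): the licensor can get 4.8 next round, worth 0.44 × 4.8 = 2.112 now; the licensee offers that and keeps 57.888.

2.11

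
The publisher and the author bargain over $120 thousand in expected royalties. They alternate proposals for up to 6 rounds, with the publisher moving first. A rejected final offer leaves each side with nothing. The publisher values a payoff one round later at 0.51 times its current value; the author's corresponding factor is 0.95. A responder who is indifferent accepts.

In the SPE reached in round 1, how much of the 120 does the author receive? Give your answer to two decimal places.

109.68

Round 6 (the author proposes): rejection yields 0 for the publisher; the author offers 0 and keeps 120.
Round 5 (the publisher proposes): the author can get 120 next round, worth 0.95 × 120 = 114 now; the publisher offers that and keeps 6.
Round 4 (the author proposes): the publisher can get 6 next round, worth 0.51 × 6 = 3.06 now. The author offers 3.06 and keeps 120 − 3.06 = 116.94.
Round 3 (the publisher proposes): the author can get 116.94 next round, worth 0.95 × 116.94 = 111.093 now, so the publisher offers 111.093, keeping 8.907.
Round 2 (the author proposes): the publisher can get 8.907 next round, worth 0.51 × 8.907 = 4.54257 now. The author offers 4.54257 and keeps 120 − 4.54257 = 115.45743.
Round 1 (the publisher proposes): the author can get 115.45743 next round, worth 0.95 × 115.45743 = 109.6845585 now, so the publisher offers 109.6845585, keeping 10.3154415.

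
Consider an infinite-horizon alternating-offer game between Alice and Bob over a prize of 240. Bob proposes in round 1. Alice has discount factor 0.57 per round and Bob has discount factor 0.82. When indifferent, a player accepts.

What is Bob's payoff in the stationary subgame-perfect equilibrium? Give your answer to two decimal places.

Let x be Bob's share when Bob proposes and y be Alice's share when Alice proposes.
Alice accepts iff offered ≥ 0.57·y, so x = 240 − 0.57y. Symmetrically y = 240 − 0.82x.
Substituting: x = 240 − 0.57(240 − 0.82x), giving x(1 − 0.82·0.57) = 240(1 − 0.57).
So x = 240 × 0.43 / 0.5326 ≈ 193.7664, and Alice receives 240 − x ≈ 46.2336.

193.77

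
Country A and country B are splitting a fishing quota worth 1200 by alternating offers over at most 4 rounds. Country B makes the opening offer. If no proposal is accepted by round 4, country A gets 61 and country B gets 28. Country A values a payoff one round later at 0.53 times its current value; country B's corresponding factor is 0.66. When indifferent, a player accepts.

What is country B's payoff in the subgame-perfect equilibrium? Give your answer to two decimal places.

Round 4 (country A proposes): country B gets 28 if talks fail, so country A offers 28 and keeps 1172.
Round 3 (country B proposes): country A can get 1172 next round, worth 0.53 × 1172 = 621.16 now. Country B offers 621.16 and keeps 1200 − 621.16 = 578.84.
Round 2 (country A proposes): country B can get 578.84 next round, worth 0.66 × 578.84 = 382.0344 now. Country A offers 382.0344 and keeps 1200 − 382.0344 = 817.9656.
Round 1 (country B proposes): country A can get 817.9656 next round, worth 0.53 × 817.9656 = 433.521768 now. Country B offers 433.521768 and keeps 1200 − 433.521768 = 766.478232.

766.48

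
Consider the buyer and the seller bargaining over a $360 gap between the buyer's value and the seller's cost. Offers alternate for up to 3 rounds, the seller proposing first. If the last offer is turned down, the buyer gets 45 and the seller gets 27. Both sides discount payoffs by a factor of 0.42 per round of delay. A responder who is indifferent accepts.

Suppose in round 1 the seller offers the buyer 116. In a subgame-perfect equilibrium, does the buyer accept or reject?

Round 3 (the seller proposes): the buyer gets 45 if talks fail, so the seller offers 45 and keeps 315.
Round 2 (the buyer proposes): the seller can get 315 next round, worth 0.42 × 315 = 132.3 now. The buyer offers 132.3 and keeps 360 − 132.3 = 227.7.
So by rejecting in round 1, the buyer gets 227.7 next round, worth 0.42 × 227.7 = 95.634 now.
Offer 116 ≥ 95.634, so the buyer accepts.

Accept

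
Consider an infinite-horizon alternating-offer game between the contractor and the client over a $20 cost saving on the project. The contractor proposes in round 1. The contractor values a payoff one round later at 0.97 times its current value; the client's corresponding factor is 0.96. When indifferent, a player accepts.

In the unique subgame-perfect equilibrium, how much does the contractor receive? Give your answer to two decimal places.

When the contractor proposes, the client accepts any offer worth at least 0.96 times what the client would get by proposing next round; and vice versa.
This gives x = 20 − 0.96y and y = 20 − 0.97x, where x and y are each side's share when it proposes.
Hence (1 − 0.96·0.97)x = 20(1 − 0.96), i.e. 0.0688·x = 0.8.
x ≈ 11.6279; the client's share is 20 − x ≈ 8.3721.

11.63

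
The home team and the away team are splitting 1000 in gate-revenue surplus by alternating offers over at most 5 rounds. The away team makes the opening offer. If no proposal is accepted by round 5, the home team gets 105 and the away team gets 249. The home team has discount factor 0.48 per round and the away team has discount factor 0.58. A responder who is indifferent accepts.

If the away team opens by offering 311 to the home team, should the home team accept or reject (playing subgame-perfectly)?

Round 5 (the away team proposes): the home team gets 105 if talks fail, so the away team offers 105 and keeps 895.
Round 4 (the home team proposes): the away team can get 895 next round, worth 0.58 × 895 = 519.1 now, so the home team offers 519.1, keeping 480.9.
Round 3 (the away team proposes): the home team can get 480.9 next round, worth 0.48 × 480.9 = 230.832 now; the away team offers that and keeps 769.168.
Round 2 (the home team proposes): the away team can get 769.168 next round, worth 0.58 × 769.168 = 446.11744 now. The home team offers 446.11744 and keeps 1000 − 446.11744 = 553.88256.
So by rejecting in round 1, the home team gets 553.88256 next round, worth 0.48 × 553.88256 = 265.8636288 now.
Offer 311 ≥ 265.8636288, so the home team accepts.

Accept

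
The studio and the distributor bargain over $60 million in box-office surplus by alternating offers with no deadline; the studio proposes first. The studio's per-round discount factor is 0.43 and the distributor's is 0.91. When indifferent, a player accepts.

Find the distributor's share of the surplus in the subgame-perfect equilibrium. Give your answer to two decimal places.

In a stationary SPE each proposer offers the other exactly their discounted continuation value.
If the studio keeps x when proposing and the distributor keeps y when proposing, then x = 60 − 0.91y and y = 60 − 0.43x.
Solving: x = 60(1 − 0.91) / (1 − 0.43·0.91) = 5.4 / 0.6087 ≈ 8.8714.
The distributor gets 60 − 8.8714 ≈ 51.1286.

51.13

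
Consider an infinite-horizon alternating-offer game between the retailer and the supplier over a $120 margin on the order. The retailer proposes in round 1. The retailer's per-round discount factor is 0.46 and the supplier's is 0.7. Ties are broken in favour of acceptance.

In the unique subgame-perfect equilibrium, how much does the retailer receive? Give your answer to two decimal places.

53.10

When the retailer proposes, the supplier accepts any offer worth at least 0.7 times what the supplier would get by proposing next round; and vice versa.
This gives x = 120 − 0.7y and y = 120 − 0.46x, where x and y are each side's share when it proposes.
Hence (1 − 0.7·0.46)x = 120(1 − 0.7), i.e. 0.678·x = 36.
x ≈ 53.0973; the supplier's share is 120 − x ≈ 66.9027.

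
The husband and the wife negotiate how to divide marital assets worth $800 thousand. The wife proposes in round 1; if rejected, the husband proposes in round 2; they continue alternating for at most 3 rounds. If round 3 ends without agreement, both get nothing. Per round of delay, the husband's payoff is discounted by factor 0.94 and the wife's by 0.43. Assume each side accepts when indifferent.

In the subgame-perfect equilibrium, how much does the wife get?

Round 3 (the wife proposes): the husband will accept anything ≥ 0, so the wife offers 0 and keeps 800.
Round 2 (the husband proposes): the wife can get 800 next round, worth 0.43 × 800 = 344 now. The husband offers 344 and keeps 800 − 344 = 456.
Round 1 (the wife proposes): the husband can get 456 next round, worth 0.94 × 456 = 428.64 now, so the wife offers 428.64, keeping 371.36.

371.36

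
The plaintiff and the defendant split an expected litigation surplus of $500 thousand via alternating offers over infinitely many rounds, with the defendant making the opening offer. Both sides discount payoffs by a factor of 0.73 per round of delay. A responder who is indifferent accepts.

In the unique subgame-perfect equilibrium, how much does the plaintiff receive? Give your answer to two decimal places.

In a stationary SPE each proposer offers the other exactly their discounted continuation value.
If the defendant keeps x when proposing and the plaintiff keeps y when proposing, then x = 500 − 0.73y and y = 500 − 0.73x.
Solving: x = 500(1 − 0.73) / (1 − 0.73·0.73) = 135 / 0.4671 ≈ 289.0173.
The plaintiff gets 500 − 289.0173 ≈ 210.9827.

210.98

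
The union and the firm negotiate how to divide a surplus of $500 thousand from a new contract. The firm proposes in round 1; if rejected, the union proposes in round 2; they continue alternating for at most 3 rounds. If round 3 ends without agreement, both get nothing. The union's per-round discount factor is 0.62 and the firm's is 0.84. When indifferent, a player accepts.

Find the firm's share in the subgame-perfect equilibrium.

Solve by backward induction from round 3.
Round 3 (the firm proposes): the union will accept anything ≥ 0, so the firm offers 0 and keeps 500.
Round 2 (the union proposes): the firm can get 500 next round, worth 0.84 × 500 = 420 now; the union offers that and keeps 80.
Round 1 (the firm proposes): the union can get 80 next round, worth 0.62 × 80 = 49.6 now. The firm offers 49.6 and keeps 500 − 49.6 = 450.4.

450.4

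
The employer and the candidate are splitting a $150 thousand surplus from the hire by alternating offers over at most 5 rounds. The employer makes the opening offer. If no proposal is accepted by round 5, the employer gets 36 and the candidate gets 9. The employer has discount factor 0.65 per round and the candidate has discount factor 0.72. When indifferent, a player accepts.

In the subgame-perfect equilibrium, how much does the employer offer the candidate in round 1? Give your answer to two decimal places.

57.46

Round 5 (the employer proposes): the candidate gets 9 if talks fail, so the employer offers 9 and keeps 141.
Round 4 (the candidate proposes): the employer can get 141 next round, worth 0.65 × 141 = 91.65 now, so the candidate offers 91.65, keeping 58.35.
Round 3 (the employer proposes): the candidate can get 58.35 next round, worth 0.72 × 58.35 = 42.012 now. The employer offers 42.012 and keeps 150 − 42.012 = 107.988.
Round 2 (the candidate proposes): the employer can get 107.988 next round, worth 0.65 × 107.988 = 70.1922 now, so the candidate offers 70.1922, keeping 79.8078.
Round 1 (the employer proposes): the candidate can get 79.8078 next round, worth 0.72 × 79.8078 = 57.461616 now; the employer offers that and keeps 92.538384.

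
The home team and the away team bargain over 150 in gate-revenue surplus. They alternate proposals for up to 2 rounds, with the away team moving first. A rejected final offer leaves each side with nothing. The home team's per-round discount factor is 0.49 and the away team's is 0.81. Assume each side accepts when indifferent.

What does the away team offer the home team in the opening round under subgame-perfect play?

Work backward from the last round.
Round 2 (the home team proposes): rejection yields 0 for the away team; the home team offers 0 and keeps 150.
Round 1 (the away team proposes): the home team can get 150 next round, worth 0.49 × 150 = 73.5 now; the away team offers that and keeps 76.5.

73.5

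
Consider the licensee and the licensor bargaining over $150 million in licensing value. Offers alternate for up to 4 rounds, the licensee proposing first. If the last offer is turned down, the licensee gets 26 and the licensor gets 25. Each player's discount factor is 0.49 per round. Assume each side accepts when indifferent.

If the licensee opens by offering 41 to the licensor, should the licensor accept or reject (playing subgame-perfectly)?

Work out the licensor's continuation value if the offer is rejected.
Round 4 (the licensor proposes): the licensee gets 26 if talks fail, so the licensor offers 26 and keeps 124.
Round 3 (the licensee proposes): the licensor can get 124 next round, worth 0.49 × 124 = 60.76 now. The licensee offers 60.76 and keeps 150 − 60.76 = 89.24.
Round 2 (the licensor proposes): the licensee can get 89.24 next round, worth 0.49 × 89.24 = 43.7276 now, so the licensor offers 43.7276, keeping 106.2724.
So by rejecting in round 1, the licensor gets 106.2724 next round, worth 0.49 × 106.2724 = 52.073476 now.
Offer 41 < 52.073476, so the licensor rejects.

Reject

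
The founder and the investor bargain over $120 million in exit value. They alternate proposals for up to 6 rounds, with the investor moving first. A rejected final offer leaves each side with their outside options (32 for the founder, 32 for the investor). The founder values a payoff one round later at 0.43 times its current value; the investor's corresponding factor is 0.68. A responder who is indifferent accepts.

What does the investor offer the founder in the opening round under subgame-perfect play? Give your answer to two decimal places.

Round 6 (the founder proposes): the investor gets 32 if talks fail, so the founder offers 32 and keeps 88.
Round 5 (the investor proposes): the founder can get 88 next round, worth 0.43 × 88 = 37.84 now. The investor offers 37.84 and keeps 120 − 37.84 = 82.16.
Round 4 (the founder proposes): the investor can get 82.16 next round, worth 0.68 × 82.16 = 55.8688 now, so the founder offers 55.8688, keeping 64.1312.
Round 3 (the investor proposes): the founder can get 64.1312 next round, worth 0.43 × 64.1312 = 27.576416 now. The investor offers 27.576416 and keeps 120 − 27.576416 = 92.423584.
Round 2 (the founder proposes): the investor can get 92.423584 next round, worth 0.68 × 92.423584 = 62.84803712 now. The founder offers 62.84803712 and keeps 120 − 62.84803712 = 57.15196288.
Round 1 (the investor proposes): the founder can get 57.15196288 next round, worth 0.43 × 57.15196288 = 24.5753440384 now; the investor offers that and keeps 95.4246559616.

24.58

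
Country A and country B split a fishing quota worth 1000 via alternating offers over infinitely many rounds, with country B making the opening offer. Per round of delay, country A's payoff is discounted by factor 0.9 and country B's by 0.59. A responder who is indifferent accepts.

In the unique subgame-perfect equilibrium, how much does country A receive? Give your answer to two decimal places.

In a stationary SPE each proposer offers the other exactly their discounted continuation value.
If country B keeps x when proposing and country A keeps y when proposing, then x = 1000 − 0.9y and y = 1000 − 0.59x.
Solving: x = 1000(1 − 0.9) / (1 − 0.59·0.9) = 100 / 0.469 ≈ 213.2196.
Country A gets 1000 − 213.2196 ≈ 786.7804.

786.78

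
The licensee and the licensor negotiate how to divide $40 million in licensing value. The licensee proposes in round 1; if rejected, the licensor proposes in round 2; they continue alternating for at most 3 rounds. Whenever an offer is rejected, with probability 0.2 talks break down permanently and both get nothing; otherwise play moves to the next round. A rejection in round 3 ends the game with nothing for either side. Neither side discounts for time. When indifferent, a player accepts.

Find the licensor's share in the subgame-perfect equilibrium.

Round 3 (the licensee proposes): rejection yields 0 for the licensor; the licensee offers 0 and keeps 40.
Round 2 (the licensor proposes): rejecting gives the licensee an expected 0.8 × 40 = 32. The licensor offers 32 and keeps 40 − 32 = 8.
Round 1 (the licensee proposes): rejecting gives the licensor an expected 0.8 × 8 = 6.4; the licensee offers that and keeps 33.6.

6.4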